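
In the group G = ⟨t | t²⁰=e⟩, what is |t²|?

Compute successive powers until reaching e:
  (t²)¹ = t², (t²)² = t⁴, (t²)³ = t⁶, (t²)⁴ = t⁸, (t²)⁵ = t¹⁰, (t²)⁶ = t¹², (t²)⁷ = t¹⁴, (t²)⁸ = t¹⁶, (t²)⁹ = t¹⁸, (t²)¹⁰ = e.
The smallest positive k with (t²)ᵏ = e is 10.

Answer: 10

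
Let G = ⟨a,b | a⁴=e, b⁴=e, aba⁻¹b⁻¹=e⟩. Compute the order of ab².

Compute successive powers until reaching e:
  (ab²)¹ = ab², (ab²)² = a², (ab²)³ = a³b², (ab²)⁴ = e.
The smallest positive k with (ab²)ᵏ = e is 4.

Answer: 4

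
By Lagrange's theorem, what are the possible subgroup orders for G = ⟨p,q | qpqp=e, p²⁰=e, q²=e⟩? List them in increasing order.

|G| = 40 = 2³ · 5. By Lagrange's theorem the order of any subgroup divides 40; the divisors of 40 are 1, 2, 4, 5, 8, 10, 20, 40.

Answer: 1, 2, 4, 5, 8, 10, 20, 40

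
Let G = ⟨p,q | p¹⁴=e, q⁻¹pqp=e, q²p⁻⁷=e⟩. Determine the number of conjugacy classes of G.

The conjugacy classes (representative and size) are:
  [e] (size 1), [p¹³] (size 2), [p¹²] (size 2), [p¹¹] (size 2), [p⁴] (size 2), [p⁵] (size 2), [p⁸] (size 2), [p⁷] (size 1), [p⁵q⁻¹] (size 7), [p⁵q] (size 7).
Class equation: 1 + 2 + 2 + 2 + 2 + 2 + 2 + 1 + 7 + 7 = 28 = |G|. So G has 10 conjugacy classes.

Answer: 10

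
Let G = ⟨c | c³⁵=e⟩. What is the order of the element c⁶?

Compute successive powers until reaching e:
  (c⁶)¹ = c⁶, (c⁶)² = c¹², (c⁶)³ = c¹⁸, (c⁶)⁴ = c²⁴, (c⁶)⁵ = c³⁰, (c⁶)⁶ = c, (c⁶)⁷ = c⁷, (c⁶)⁸ = c¹³, (c⁶)⁹ = c¹⁹, (c⁶)¹⁰ = c²⁵, (c⁶)¹¹ = c³¹, (c⁶)¹² = c², (c⁶)¹³ = c⁸, (c⁶)¹⁴ = c¹⁴, (c⁶)¹⁵ = c²⁰, (c⁶)¹⁶ = c²⁶, (c⁶)¹⁷ = c³², (c⁶)¹⁸ = c³, (c⁶)¹⁹ = c⁹, (c⁶)²⁰ = c¹⁵, (c⁶)²¹ = c²¹, (c⁶)²² = c²⁷, (c⁶)²³ = c³³, (c⁶)²⁴ = c⁴, (c⁶)²⁵ = c¹⁰, (c⁶)²⁶ = c¹⁶, (c⁶)²⁷ = c²², (c⁶)²⁸ = c²⁸, (c⁶)²⁹ = c³⁴, (c⁶)³⁰ = c⁵, (c⁶)³¹ = c¹¹, (c⁶)³² = c¹⁷, (c⁶)³³ = c²³, (c⁶)³⁴ = c²⁹, (c⁶)³⁵ = e.
The smallest positive k with (c⁶)ᵏ = e is 35.

Answer: 35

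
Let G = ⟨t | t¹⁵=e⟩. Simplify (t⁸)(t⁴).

Compute (t⁸) · (t⁴) by multiplying left to right and reducing via the relations at each step:
  (t⁸) · t⁴ = t¹²

Answer: t¹²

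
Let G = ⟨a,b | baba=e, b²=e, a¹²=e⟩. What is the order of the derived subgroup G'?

G' = [G, G] is generated by all commutators. The generator-pair commutators are: [a, b] = a².
The subgroup they normally generate is {e, a², a⁴, a⁶, a⁸, a¹⁰}, of order 6.
Check: |G/G'| = 24/6 = 4 is the order of the abelianisation.

Answer: 6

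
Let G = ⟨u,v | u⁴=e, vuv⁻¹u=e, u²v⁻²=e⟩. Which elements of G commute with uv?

⟨uv⟩ ⊆ C_G(uv) since powers of uv commute with uv; so |C_G(uv)| ≥ |⟨uv⟩| = 4.
By orbit–stabilizer, |C_G(uv)| = |G| / |conj. class of uv| = 8 / 2 = 4.
The 4 elements commuting with uv are {e, u², uv⁻¹, uv}.

Answer: {e, u², uv⁻¹, uv}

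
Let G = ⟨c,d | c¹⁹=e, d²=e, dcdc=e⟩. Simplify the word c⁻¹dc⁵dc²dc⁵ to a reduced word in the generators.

Multiply left to right, reducing at each step:
  (c¹⁸) · d = c¹⁸d
  (c¹⁸d) · c⁵ = c¹³d
  (c¹³d) · d = c¹³
  (c¹³) · c² = c¹⁵
  (c¹⁵) · d = c¹⁵d
  (c¹⁵d) · c⁵ = c¹⁰d

Answer: c¹⁰d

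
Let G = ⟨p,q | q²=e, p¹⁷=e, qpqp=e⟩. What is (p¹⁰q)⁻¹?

The order of (p¹⁰q) is 2 (smallest k with (p¹⁰q)ᵏ = e), so (p¹⁰q)⁻¹ = (p¹⁰q)¹ = p¹⁰q.
Check: (p¹⁰q) · (p¹⁰q) → (p¹⁰q) · p¹⁰ = q;   q · q = e, giving e as required.

Answer: p¹⁰q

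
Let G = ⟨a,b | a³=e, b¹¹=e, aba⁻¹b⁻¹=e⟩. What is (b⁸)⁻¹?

The order of (b⁸) is 11 (smallest k with (b⁸)ᵏ = e), so (b⁸)⁻¹ = (b⁸)¹⁰ = b³.
Check: (b⁸) · (b³) → (b⁸) · b³ = e, giving e as required.

Answer: b³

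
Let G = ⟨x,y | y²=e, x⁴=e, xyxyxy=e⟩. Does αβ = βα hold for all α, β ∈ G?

x·y = xy but y·x = yx, so x·y ≠ y·x and G is not abelian.

Answer: No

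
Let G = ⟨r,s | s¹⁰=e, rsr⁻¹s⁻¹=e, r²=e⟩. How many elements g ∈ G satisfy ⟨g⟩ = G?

⟨g⟩ = G would require ord(g) = |G| = 20, but the maximum element order in G is 10 < 20. So G is not cyclic and no single element generates it: the count is 0.

Answer: 0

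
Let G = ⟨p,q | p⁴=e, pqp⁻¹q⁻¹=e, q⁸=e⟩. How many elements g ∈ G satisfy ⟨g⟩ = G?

⟨g⟩ = G would require ord(g) = |G| = 32, but the maximum element order in G is 8 < 32. So G is not cyclic and no single element generates it: the count is 0.

Answer: 0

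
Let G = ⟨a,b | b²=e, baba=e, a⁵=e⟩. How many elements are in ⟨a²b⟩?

|⟨a²b⟩| equals the order of a²b. Compute successive powers until reaching e:
  (a²b)¹ = a²b, (a²b)² = e.
The smallest positive k with (a²b)ᵏ = e is 2, so |⟨a²b⟩| = 2.

Answer: 2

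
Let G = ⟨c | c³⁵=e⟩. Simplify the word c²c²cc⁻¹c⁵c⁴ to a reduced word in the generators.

Multiply left to right, reducing at each step:
  (c²) · c² = c⁴
  (c⁴) · c = c⁵
  (c⁵) · c⁻¹ = c⁴
  (c⁴) · c⁵ = c⁹
  (c⁹) · c⁴ = c¹³

Answer: c¹³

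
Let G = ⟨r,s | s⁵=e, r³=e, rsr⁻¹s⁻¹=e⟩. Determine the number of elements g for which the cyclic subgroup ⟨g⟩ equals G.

G is cyclic of order 15. An element generates G iff its order is 15, and a cyclic group of order 15 has exactly φ(15) = 8 such elements.

Answer: 8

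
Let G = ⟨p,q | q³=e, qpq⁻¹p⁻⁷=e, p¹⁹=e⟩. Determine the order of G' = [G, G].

G' = [G, G] is generated by all commutators. The generator-pair commutators are: [p, q] = p¹³.
The subgroup they normally generate is {e, p, p², p³, p⁴, p⁵, p⁶, p⁷, p⁸, p⁹, p¹⁰, p¹¹, p¹², p¹³, p¹⁴, p¹⁵, p¹⁶, p¹⁷, p¹⁸}, of order 19.
Check: |G/G'| = 57/19 = 3 is the order of the abelianisation.

Answer: 19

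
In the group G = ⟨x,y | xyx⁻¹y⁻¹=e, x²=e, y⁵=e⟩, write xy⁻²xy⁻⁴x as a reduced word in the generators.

Multiply left to right, reducing at each step:
  x · y⁻² = xy³
  (xy³) · x = y³
  (y³) · y⁻⁴ = y⁴
  (y⁴) · x = xy⁴

Answer: xy⁴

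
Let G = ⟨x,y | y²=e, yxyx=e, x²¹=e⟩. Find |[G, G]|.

G' = [G, G] is generated by all commutators. The generator-pair commutators are: [x, y] = x².
The subgroup they normally generate is {e, x, x², x³, x⁴, x⁵, x⁶, x⁷, x⁸, x⁹, x¹⁰, x¹¹, x¹², x¹³, x¹⁴, x¹⁵, x¹⁶, x¹⁷, x¹⁸, x¹⁹, x²⁰}, of order 21.
Check: |G/G'| = 42/21 = 2 is the order of the abelianisation.

Answer: 21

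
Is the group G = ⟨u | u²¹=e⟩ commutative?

G has a single generator, so G is cyclic and hence abelian.

Answer: Yes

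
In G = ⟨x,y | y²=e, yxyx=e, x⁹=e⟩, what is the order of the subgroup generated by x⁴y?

|⟨x⁴y⟩| equals the order of x⁴y. Compute successive powers until reaching e:
  (x⁴y)¹ = x⁴y, (x⁴y)² = e.
The smallest positive k with (x⁴y)ᵏ = e is 2, so |⟨x⁴y⟩| = 2.

Answer: 2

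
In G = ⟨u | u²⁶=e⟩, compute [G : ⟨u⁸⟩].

First find ord(u⁸) by computing successive powers:
  (u⁸)¹ = u⁸, (u⁸)² = u¹⁶, (u⁸)³ = u²⁴, (u⁸)⁴ = u⁶, (u⁸)⁵ = u¹⁴, (u⁸)⁶ = u²², (u⁸)⁷ = u⁴, (u⁸)⁸ = u¹², (u⁸)⁹ = u²⁰, (u⁸)¹⁰ = u², (u⁸)¹¹ = u¹⁰, (u⁸)¹² = u¹⁸, (u⁸)¹³ = e.
So |⟨u⁸⟩| = ord(u⁸) = 13. With |G| = 26, by Lagrange [G : ⟨u⁸⟩] = 26/13 = 2.

Answer: 2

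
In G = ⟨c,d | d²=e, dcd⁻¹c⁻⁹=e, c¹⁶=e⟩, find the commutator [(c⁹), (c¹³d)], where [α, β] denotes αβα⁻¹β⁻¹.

[(c⁹), (c¹³d)] = (c⁹)·(c¹³d)·(c⁹)⁻¹·(c¹³d)⁻¹.
  (c⁹) · (c¹³d) = c⁶d
  (c⁶d) · (c⁷) = c⁵d
  (c⁵d) · (c¹¹d) = c⁸

Answer: c⁸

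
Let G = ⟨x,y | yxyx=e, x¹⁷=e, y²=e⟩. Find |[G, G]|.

G' = [G, G] is generated by all commutators. The generator-pair commutators are: [x, y] = x².
The subgroup they normally generate is {e, x, x², x³, x⁴, x⁵, x⁶, x⁷, x⁸, x⁹, x¹⁰, x¹¹, x¹², x¹³, x¹⁴, x¹⁵, x¹⁶}, of order 17.
Check: |G/G'| = 34/17 = 2 is the order of the abelianisation.

Answer: 17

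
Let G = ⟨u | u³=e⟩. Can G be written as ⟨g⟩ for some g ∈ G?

|G| = 3. The element u has order 3 (its powers give 3 distinct elements), so ⟨u⟩ = G and G is cyclic.

Answer: Yes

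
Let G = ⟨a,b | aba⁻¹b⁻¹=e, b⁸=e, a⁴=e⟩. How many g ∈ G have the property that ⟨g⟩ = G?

⟨g⟩ = G would require ord(g) = |G| = 32, but the maximum element order in G is 8 < 32. So G is not cyclic and no single element generates it: the count is 0.

Answer: 0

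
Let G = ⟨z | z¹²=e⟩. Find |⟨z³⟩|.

|⟨z³⟩| equals the order of z³. Compute successive powers until reaching e:
  (z³)¹ = z³, (z³)² = z⁶, (z³)³ = z⁹, (z³)⁴ = e.
The smallest positive k with (z³)ᵏ = e is 4, so |⟨z³⟩| = 4.

Answer: 4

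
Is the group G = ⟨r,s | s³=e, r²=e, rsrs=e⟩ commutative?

r·s = rs but s·r = rs², so r·s ≠ s·r and G is not abelian.

Answer: No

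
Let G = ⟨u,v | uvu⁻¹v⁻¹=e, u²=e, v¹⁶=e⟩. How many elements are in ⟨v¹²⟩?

|⟨v¹²⟩| equals the order of v¹². Compute successive powers until reaching e:
  (v¹²)¹ = v¹², (v¹²)² = v⁸, (v¹²)³ = v⁴, (v¹²)⁴ = e.
The smallest positive k with (v¹²)ᵏ = e is 4, so |⟨v¹²⟩| = 4.

Answer: 4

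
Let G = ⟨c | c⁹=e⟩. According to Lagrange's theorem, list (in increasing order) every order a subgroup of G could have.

|G| = 9 = 3². By Lagrange's theorem the order of any subgroup divides 9; the divisors of 9 are 1, 3, 9.

Answer: 1, 3, 9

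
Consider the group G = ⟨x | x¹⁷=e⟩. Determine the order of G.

G is generated by a single element, so G is cyclic. The relator gives x¹⁷ = e and no smaller power is forced to be e, so the 17 powers {e, x, x², x³, x⁴, x⁵, x⁶, x⁷, x⁸, x⁹, x¹², x¹³, x¹¹, x¹⁰, x¹⁴, x¹⁵, x¹⁶} are distinct. Hence |G| = 17.

Answer: 17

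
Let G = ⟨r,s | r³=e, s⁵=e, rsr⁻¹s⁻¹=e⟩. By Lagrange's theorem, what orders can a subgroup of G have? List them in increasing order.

|G| = 15 = 3 · 5. By Lagrange's theorem the order of any subgroup divides 15; the divisors of 15 are 1, 3, 5, 15.

Answer: 1, 3, 5, 15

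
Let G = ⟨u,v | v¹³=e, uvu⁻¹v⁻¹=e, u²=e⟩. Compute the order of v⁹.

Compute successive powers until reaching e:
  (v⁹)¹ = v⁹, (v⁹)² = v⁵, (v⁹)³ = v, (v⁹)⁴ = v¹⁰, (v⁹)⁵ = v⁶, (v⁹)⁶ = v², (v⁹)⁷ = v¹¹, (v⁹)⁸ = v⁷, (v⁹)⁹ = v³, (v⁹)¹⁰ = v¹², (v⁹)¹¹ = v⁸, (v⁹)¹² = v⁴, (v⁹)¹³ = e.
The smallest positive k with (v⁹)ᵏ = e is 13.

Answer: 13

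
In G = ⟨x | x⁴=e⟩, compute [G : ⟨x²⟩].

First find ord(x²) by computing successive powers:
  (x²)¹ = x², (x²)² = e.
So |⟨x²⟩| = ord(x²) = 2. With |G| = 4, by Lagrange [G : ⟨x²⟩] = 4/2 = 2.

Answer: 2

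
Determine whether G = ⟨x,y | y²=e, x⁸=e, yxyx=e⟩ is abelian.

x·y = xy but y·x = x⁷y, so x·y ≠ y·x and G is not abelian.

Answer: No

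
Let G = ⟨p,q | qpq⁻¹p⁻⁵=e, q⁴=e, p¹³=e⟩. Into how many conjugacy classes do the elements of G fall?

The conjugacy classes (representative and size) are:
  [e] (size 1), [p] (size 4), [p²] (size 4), [p⁹] (size 4), [p¹²q] (size 13), [p⁴q²] (size 13), [p¹²q³] (size 13).
Class equation: 1 + 4 + 4 + 4 + 13 + 13 + 13 = 52 = |G|. So G has 7 conjugacy classes.

Answer: 7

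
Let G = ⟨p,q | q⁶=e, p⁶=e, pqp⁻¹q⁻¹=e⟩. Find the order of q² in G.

Compute successive powers until reaching e:
  (q²)¹ = q², (q²)² = q⁴, (q²)³ = e.
The smallest positive k with (q²)ᵏ = e is 3.

Answer: 3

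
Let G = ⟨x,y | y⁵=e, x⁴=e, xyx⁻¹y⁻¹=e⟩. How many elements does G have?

Enumerate words in the generators, reducing via the relations: the distinct elements are
  {e, x, y, xy, x², x³, y², y³, y⁴, xy², xy³, xy⁴, x²y, x³y, x²y², x²y³, x²y⁴, x³y², x³y³, x³y⁴}.
No further products give new elements, so |G| = 20.

Answer: 20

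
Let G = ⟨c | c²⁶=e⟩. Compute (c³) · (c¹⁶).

Compute (c³) · (c¹⁶) by multiplying left to right and reducing via the relations at each step:
  (c³) · c¹⁶ = c¹⁹

Answer: c¹⁹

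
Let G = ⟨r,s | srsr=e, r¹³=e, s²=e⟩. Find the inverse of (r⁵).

The order of (r⁵) is 13 (smallest k with (r⁵)ᵏ = e), so (r⁵)⁻¹ = (r⁵)¹² = r⁸.
Check: (r⁵) · (r⁸) → (r⁵) · r⁸ = e, giving e as required.

Answer: r⁸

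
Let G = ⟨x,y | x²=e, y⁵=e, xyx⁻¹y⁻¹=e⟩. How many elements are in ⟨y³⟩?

|⟨y³⟩| equals the order of y³. Compute successive powers until reaching e:
  (y³)¹ = y³, (y³)² = y, (y³)³ = y⁴, (y³)⁴ = y², (y³)⁵ = e.
The smallest positive k with (y³)ᵏ = e is 5, so |⟨y³⟩| = 5.

Answer: 5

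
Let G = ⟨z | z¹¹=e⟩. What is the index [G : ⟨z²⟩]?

First find ord(z²) by computing successive powers:
  (z²)¹ = z², (z²)² = z⁴, (z²)³ = z⁶, (z²)⁴ = z⁸, (z²)⁵ = z¹⁰, (z²)⁶ = z, (z²)⁷ = z³, (z²)⁸ = z⁵, (z²)⁹ = z⁷, (z²)¹⁰ = z⁹, (z²)¹¹ = e.
So |⟨z²⟩| = ord(z²) = 11. With |G| = 11, by Lagrange [G : ⟨z²⟩] = 11/11 = 1.

Answer: 1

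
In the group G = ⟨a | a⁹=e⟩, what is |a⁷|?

Compute successive powers until reaching e:
  (a⁷)¹ = a⁷, (a⁷)² = a⁵, (a⁷)³ = a³, (a⁷)⁴ = a, (a⁷)⁵ = a⁸, (a⁷)⁶ = a⁶, (a⁷)⁷ = a⁴, (a⁷)⁸ = a², (a⁷)⁹ = e.
The smallest positive k with (a⁷)ᵏ = e is 9.

Answer: 9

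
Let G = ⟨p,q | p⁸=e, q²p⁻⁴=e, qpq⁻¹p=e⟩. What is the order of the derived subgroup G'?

G' = [G, G] is generated by all commutators. The generator-pair commutators are: [p, q] = p².
The subgroup they normally generate is {e, p², p⁴, p⁶}, of order 4.
Check: |G/G'| = 16/4 = 4 is the order of the abelianisation.

Answer: 4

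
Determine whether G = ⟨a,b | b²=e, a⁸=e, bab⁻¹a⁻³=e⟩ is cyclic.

Every cyclic group is abelian. But a·b = ab while b·a = a³b, so a·b ≠ b·a and G is not abelian. Hence G is not cyclic.

Answer: No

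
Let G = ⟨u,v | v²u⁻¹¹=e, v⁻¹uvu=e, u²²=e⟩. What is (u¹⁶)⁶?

Compute successive powers of (u¹⁶), reducing at each step:
  (u¹⁶)²: (u¹⁶) · u¹⁶ = u¹⁰
  (u¹⁶)³: (u¹⁰) · u¹⁶ = u⁴
  (u¹⁶)⁴: (u⁴) · u¹⁶ = u²⁰
  (u¹⁶)⁵: (u²⁰) · u¹⁶ = u¹⁴
  (u¹⁶)⁶: (u¹⁴) · u¹⁶ = u⁸

Answer: u⁸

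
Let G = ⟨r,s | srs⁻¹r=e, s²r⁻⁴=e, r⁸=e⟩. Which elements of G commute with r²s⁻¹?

⟨r²s⁻¹⟩ ⊆ C_G(r²s⁻¹) since powers of r²s⁻¹ commute with r²s⁻¹; so |C_G(r²s⁻¹)| ≥ |⟨r²s⁻¹⟩| = 4.
By orbit–stabilizer, |C_G(r²s⁻¹)| = |G| / |conj. class of r²s⁻¹| = 16 / 4 = 4.
The 4 elements commuting with r²s⁻¹ are {e, r⁴, r²s, r²s⁻¹}.

Answer: {e, r⁴, r²s, r²s⁻¹}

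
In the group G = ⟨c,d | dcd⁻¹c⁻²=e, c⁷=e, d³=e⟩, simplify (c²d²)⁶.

Compute successive powers of (c²d²), reducing at each step:
  (c²d²)²: (c²d²) · c² = c³d²;   (c³d²) · d² = c³d
  (c²d²)³: (c³d) · c² = d;   d · d² = e
  (c²d²)⁴: e · c² = c²;   (c²) · d² = c²d²
  (c²d²)⁵: (c²d²) · c² = c³d²;   (c³d²) · d² = c³d
  (c²d²)⁶: (c³d) · c² = d;   d · d² = e

Answer: e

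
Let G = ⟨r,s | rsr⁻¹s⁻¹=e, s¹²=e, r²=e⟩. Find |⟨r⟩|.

|⟨r⟩| equals the order of r. Compute successive powers until reaching e:
  r¹ = r, r² = e.
The smallest positive k with rᵏ = e is 2, so |⟨r⟩| = 2.

Answer: 2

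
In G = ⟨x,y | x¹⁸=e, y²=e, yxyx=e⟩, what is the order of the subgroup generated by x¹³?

|⟨x¹³⟩| equals the order of x¹³. Compute successive powers until reaching e:
  (x¹³)¹ = x¹³, (x¹³)² = x⁸, (x¹³)³ = x³, (x¹³)⁴ = x¹⁶, (x¹³)⁵ = x¹¹, (x¹³)⁶ = x⁶, (x¹³)⁷ = x, (x¹³)⁸ = x¹⁴, (x¹³)⁹ = x⁹, (x¹³)¹⁰ = x⁴, (x¹³)¹¹ = x¹⁷, (x¹³)¹² = x¹², (x¹³)¹³ = x⁷, (x¹³)¹⁴ = x², (x¹³)¹⁵ = x¹⁵, (x¹³)¹⁶ = x¹⁰, (x¹³)¹⁷ = x⁵, (x¹³)¹⁸ = e.
The smallest positive k with (x¹³)ᵏ = e is 18, so |⟨x¹³⟩| = 18.

Answer: 18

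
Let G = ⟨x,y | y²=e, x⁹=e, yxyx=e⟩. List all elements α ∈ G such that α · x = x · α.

⟨x⟩ ⊆ C_G(x) since powers of x commute with x; so |C_G(x)| ≥ |⟨x⟩| = 9.
By orbit–stabilizer, |C_G(x)| = |G| / |conj. class of x| = 18 / 2 = 9.
The 9 elements commuting with x are {e, x, x², x³, x⁴, x⁵, x⁶, x⁷, x⁸}.

Answer: {e, x, x², x³, x⁴, x⁵, x⁶, x⁷, x⁸}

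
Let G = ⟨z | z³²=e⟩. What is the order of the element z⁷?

Compute successive powers until reaching e:
  (z⁷)¹ = z⁷, (z⁷)² = z¹⁴, (z⁷)³ = z²¹, (z⁷)⁴ = z²⁸, (z⁷)⁵ = z³, (z⁷)⁶ = z¹⁰, (z⁷)⁷ = z¹⁷, (z⁷)⁸ = z²⁴, (z⁷)⁹ = z³¹, (z⁷)¹⁰ = z⁶, (z⁷)¹¹ = z¹³, (z⁷)¹² = z²⁰, (z⁷)¹³ = z²⁷, (z⁷)¹⁴ = z², (z⁷)¹⁵ = z⁹, (z⁷)¹⁶ = z¹⁶, (z⁷)¹⁷ = z²³, (z⁷)¹⁸ = z³⁰, (z⁷)¹⁹ = z⁵, (z⁷)²⁰ = z¹², (z⁷)²¹ = z¹⁹, (z⁷)²² = z²⁶, (z⁷)²³ = z, (z⁷)²⁴ = z⁸, (z⁷)²⁵ = z¹⁵, (z⁷)²⁶ = z²², (z⁷)²⁷ = z²⁹, (z⁷)²⁸ = z⁴, (z⁷)²⁹ = z¹¹, (z⁷)³⁰ = z¹⁸, (z⁷)³¹ = z²⁵, (z⁷)³² = e.
The smallest positive k with (z⁷)ᵏ = e is 32.

Answer: 32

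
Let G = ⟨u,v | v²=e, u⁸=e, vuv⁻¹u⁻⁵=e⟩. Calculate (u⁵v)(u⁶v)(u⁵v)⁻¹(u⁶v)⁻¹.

[(u⁵v), (u⁶v)] = (u⁵v)·(u⁶v)·(u⁵v)⁻¹·(u⁶v)⁻¹.
  (u⁵v) · (u⁶v) = u³
  (u³) · (u⁷v) = u²v
  (u²v) · (u²v) = u⁴

Answer: u⁴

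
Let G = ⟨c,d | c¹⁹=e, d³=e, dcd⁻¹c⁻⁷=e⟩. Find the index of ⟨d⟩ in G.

First find ord(d) by computing successive powers:
  d¹ = d, d² = d², d³ = e.
So |⟨d⟩| = ord(d) = 3. With |G| = 57, by Lagrange [G : ⟨d⟩] = 57/3 = 19.

Answer: 19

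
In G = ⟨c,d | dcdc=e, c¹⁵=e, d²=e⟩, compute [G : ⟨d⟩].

First find ord(d) by computing successive powers:
  d¹ = d, d² = e.
So |⟨d⟩| = ord(d) = 2. With |G| = 30, by Lagrange [G : ⟨d⟩] = 30/2 = 15.

Answer: 15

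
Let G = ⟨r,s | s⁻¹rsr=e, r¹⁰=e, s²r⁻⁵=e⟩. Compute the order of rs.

Compute successive powers until reaching e:
  (rs)¹ = rs, (rs)² = r⁵, (rs)³ = rs⁻¹, (rs)⁴ = e.
The smallest positive k with (rs)ᵏ = e is 4.

Answer: 4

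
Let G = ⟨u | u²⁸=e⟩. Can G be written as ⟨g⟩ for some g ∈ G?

|G| = 28. The element u has order 28 (its powers give 28 distinct elements), so ⟨u⟩ = G and G is cyclic.

Answer: Yes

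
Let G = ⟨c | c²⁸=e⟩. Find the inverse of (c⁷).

The order of (c⁷) is 4 (smallest k with (c⁷)ᵏ = e), so (c⁷)⁻¹ = (c⁷)³ = c²¹.
Check: (c⁷) · (c²¹) → (c⁷) · c²¹ = e, giving e as required.

Answer: c²¹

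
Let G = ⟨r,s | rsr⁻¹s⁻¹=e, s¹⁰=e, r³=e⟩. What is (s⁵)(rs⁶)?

Compute (s⁵) · (rs⁶) by multiplying left to right and reducing via the relations at each step:
  (s⁵) · r = rs⁵
  (rs⁵) · s⁶ = rs

Answer: rs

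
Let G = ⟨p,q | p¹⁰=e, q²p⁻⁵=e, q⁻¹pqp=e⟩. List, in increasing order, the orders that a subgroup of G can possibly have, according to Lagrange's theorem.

|G| = 20 = 2² · 5. By Lagrange's theorem the order of any subgroup divides 20; the divisors of 20 are 1, 2, 4, 5, 10, 20.

Answer: 1, 2, 4, 5, 10, 20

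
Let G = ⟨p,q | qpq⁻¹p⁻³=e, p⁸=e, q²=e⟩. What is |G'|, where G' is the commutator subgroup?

G' = [G, G] is generated by all commutators. The generator-pair commutators are: [p, q] = p⁶.
The subgroup they normally generate is {e, p², p⁴, p⁶}, of order 4.
Check: |G/G'| = 16/4 = 4 is the order of the abelianisation.

Answer: 4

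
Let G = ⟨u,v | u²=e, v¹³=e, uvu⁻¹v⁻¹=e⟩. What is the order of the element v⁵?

Compute successive powers until reaching e:
  (v⁵)¹ = v⁵, (v⁵)² = v¹⁰, (v⁵)³ = v², (v⁵)⁴ = v⁷, (v⁵)⁵ = v¹², (v⁵)⁶ = v⁴, (v⁵)⁷ = v⁹, (v⁵)⁸ = v, (v⁵)⁹ = v⁶, (v⁵)¹⁰ = v¹¹, (v⁵)¹¹ = v³, (v⁵)¹² = v⁸, (v⁵)¹³ = e.
The smallest positive k with (v⁵)ᵏ = e is 13.

Answer: 13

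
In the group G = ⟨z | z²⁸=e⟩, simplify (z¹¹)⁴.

Compute successive powers of (z¹¹), reducing at each step:
  (z¹¹)²: (z¹¹) · z¹¹ = z²²
  (z¹¹)³: (z²²) · z¹¹ = z⁵
  (z¹¹)⁴: (z⁵) · z¹¹ = z¹⁶

Answer: z¹⁶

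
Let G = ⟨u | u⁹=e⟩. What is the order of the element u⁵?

Compute successive powers until reaching e:
  (u⁵)¹ = u⁵, (u⁵)² = u, (u⁵)³ = u⁶, (u⁵)⁴ = u², (u⁵)⁵ = u⁷, (u⁵)⁶ = u³, (u⁵)⁷ = u⁸, (u⁵)⁸ = u⁴, (u⁵)⁹ = e.
The smallest positive k with (u⁵)ᵏ = e is 9.

Answer: 9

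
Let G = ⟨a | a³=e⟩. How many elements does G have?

G is generated by a single element, so G is cyclic. The relator gives a³ = e and no smaller power is forced to be e, so the 3 powers {a, e, a²} are distinct. Hence |G| = 3.

Answer: 3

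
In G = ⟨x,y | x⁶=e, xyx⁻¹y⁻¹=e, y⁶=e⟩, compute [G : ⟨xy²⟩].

First find ord(xy²) by computing successive powers:
  (xy²)¹ = xy², (xy²)² = x²y⁴, (xy²)³ = x³, (xy²)⁴ = x⁴y², (xy²)⁵ = x⁵y⁴, (xy²)⁶ = e.
So |⟨xy²⟩| = ord(xy²) = 6. With |G| = 36, by Lagrange [G : ⟨xy²⟩] = 36/6 = 6.

Answer: 6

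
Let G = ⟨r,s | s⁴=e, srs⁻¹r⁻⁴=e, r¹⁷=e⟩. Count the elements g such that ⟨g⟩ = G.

⟨g⟩ = G would require ord(g) = |G| = 68, but the maximum element order in G is 17 < 68. So G is not cyclic and no single element generates it: the count is 0.

Answer: 0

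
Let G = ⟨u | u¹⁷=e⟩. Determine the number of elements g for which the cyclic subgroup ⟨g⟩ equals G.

G is cyclic of order 17. An element generates G iff its order is 17, and a cyclic group of order 17 has exactly φ(17) = 16 such elements.

Answer: 16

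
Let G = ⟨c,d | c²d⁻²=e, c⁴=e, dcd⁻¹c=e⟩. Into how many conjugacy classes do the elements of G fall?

The conjugacy classes (representative and size) are:
  [e] (size 1), [c³] (size 2), [c²] (size 1), [d⁻¹] (size 2), [cd] (size 2).
Class equation: 1 + 2 + 1 + 2 + 2 = 8 = |G|. So G has 5 conjugacy classes.

Answer: 5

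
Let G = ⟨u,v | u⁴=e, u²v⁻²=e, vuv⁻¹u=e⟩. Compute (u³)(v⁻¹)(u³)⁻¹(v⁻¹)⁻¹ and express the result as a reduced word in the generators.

[(u³), (v⁻¹)] = (u³)·(v⁻¹)·(u³)⁻¹·(v⁻¹)⁻¹.
  (u³) · (v⁻¹) = uv
  (uv) · u = v
  v · v = u²

Answer: u²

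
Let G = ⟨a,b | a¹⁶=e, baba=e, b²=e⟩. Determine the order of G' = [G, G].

G' = [G, G] is generated by all commutators. The generator-pair commutators are: [a, b] = a².
The subgroup they normally generate is {e, a², a⁴, a⁶, a⁸, a¹⁰, a¹², a¹⁴}, of order 8.
Check: |G/G'| = 32/8 = 4 is the order of the abelianisation.

Answer: 8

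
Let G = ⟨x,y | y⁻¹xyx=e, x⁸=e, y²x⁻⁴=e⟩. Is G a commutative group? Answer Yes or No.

x·y = xy but y·x = x³y⁻¹, so x·y ≠ y·x and G is not abelian.

Answer: No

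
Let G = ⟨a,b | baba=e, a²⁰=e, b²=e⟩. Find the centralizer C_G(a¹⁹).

⟨a¹⁹⟩ ⊆ C_G(a¹⁹) since powers of a¹⁹ commute with a¹⁹; so |C_G(a¹⁹)| ≥ |⟨a¹⁹⟩| = 20.
By orbit–stabilizer, |C_G(a¹⁹)| = |G| / |conj. class of a¹⁹| = 40 / 2 = 20.
The 20 elements commuting with a¹⁹ are {e, a, a², a³, a⁴, a⁵, a⁶, a⁷, a⁸, a⁹, a¹⁰, a¹¹, a¹², a¹³, a¹⁴, a¹⁵, a¹⁶, a¹⁷, a¹⁸, a¹⁹}.

Answer: {e, a, a², a³, a⁴, a⁵, a⁶, a⁷, a⁸, a⁹, a¹⁰, a¹¹, a¹², a¹³, a¹⁴, a¹⁵, a¹⁶, a¹⁷, a¹⁸, a¹⁹}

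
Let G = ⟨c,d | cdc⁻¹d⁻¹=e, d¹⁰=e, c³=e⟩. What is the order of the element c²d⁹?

Compute successive powers until reaching e:
  (c²d⁹)¹ = c²d⁹, (c²d⁹)² = cd⁸, (c²d⁹)³ = d⁷, (c²d⁹)⁴ = c²d⁶, (c²d⁹)⁵ = cd⁵, (c²d⁹)⁶ = d⁴, (c²d⁹)⁷ = c²d³, (c²d⁹)⁸ = cd², (c²d⁹)⁹ = d, (c²d⁹)¹⁰ = c², (c²d⁹)¹¹ = cd⁹, (c²d⁹)¹² = d⁸, (c²d⁹)¹³ = c²d⁷, (c²d⁹)¹⁴ = cd⁶, (c²d⁹)¹⁵ = d⁵, (c²d⁹)¹⁶ = c²d⁴, (c²d⁹)¹⁷ = cd³, (c²d⁹)¹⁸ = d², (c²d⁹)¹⁹ = c²d, (c²d⁹)²⁰ = c, (c²d⁹)²¹ = d⁹, (c²d⁹)²² = c²d⁸, (c²d⁹)²³ = cd⁷, (c²d⁹)²⁴ = d⁶, (c²d⁹)²⁵ = c²d⁵, (c²d⁹)²⁶ = cd⁴, (c²d⁹)²⁷ = d³, (c²d⁹)²⁸ = c²d², (c²d⁹)²⁹ = cd, (c²d⁹)³⁰ = e.
The smallest positive k with (c²d⁹)ᵏ = e is 30.

Answer: 30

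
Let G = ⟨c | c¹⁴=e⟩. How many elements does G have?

G is generated by a single element, so G is cyclic. The relator gives c¹⁴ = e and no smaller power is forced to be e, so the 14 powers {c, e, c², c³, c⁴, c⁵, c⁶, c⁷, c⁸, c⁹, c¹², c¹³, c¹¹, c¹⁰} are distinct. Hence |G| = 14.

Answer: 14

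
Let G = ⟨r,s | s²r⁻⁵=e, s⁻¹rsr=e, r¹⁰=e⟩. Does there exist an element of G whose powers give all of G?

Every cyclic group is abelian. But r·s = rs while s·r = r⁴s⁻¹, so r·s ≠ s·r and G is not abelian. Hence G is not cyclic.

Answer: No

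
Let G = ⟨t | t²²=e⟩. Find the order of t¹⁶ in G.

Compute successive powers until reaching e:
  (t¹⁶)¹ = t¹⁶, (t¹⁶)² = t¹⁰, (t¹⁶)³ = t⁴, (t¹⁶)⁴ = t²⁰, (t¹⁶)⁵ = t¹⁴, (t¹⁶)⁶ = t⁸, (t¹⁶)⁷ = t², (t¹⁶)⁸ = t¹⁸, (t¹⁶)⁹ = t¹², (t¹⁶)¹⁰ = t⁶, (t¹⁶)¹¹ = e.
The smallest positive k with (t¹⁶)ᵏ = e is 11.

Answer: 11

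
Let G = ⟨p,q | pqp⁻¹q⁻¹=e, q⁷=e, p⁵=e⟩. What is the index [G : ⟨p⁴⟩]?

First find ord(p⁴) by computing successive powers:
  (p⁴)¹ = p⁴, (p⁴)² = p³, (p⁴)³ = p², (p⁴)⁴ = p, (p⁴)⁵ = e.
So |⟨p⁴⟩| = ord(p⁴) = 5. With |G| = 35, by Lagrange [G : ⟨p⁴⟩] = 35/5 = 7.

Answer: 7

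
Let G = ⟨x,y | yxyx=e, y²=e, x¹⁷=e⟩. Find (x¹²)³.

Compute successive powers of (x¹²), reducing at each step:
  (x¹²)²: (x¹²) · x¹² = x⁷
  (x¹²)³: (x⁷) · x¹² = x²

Answer: x²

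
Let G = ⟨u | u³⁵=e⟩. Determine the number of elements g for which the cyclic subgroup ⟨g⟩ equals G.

G is cyclic of order 35. An element generates G iff its order is 35, and a cyclic group of order 35 has exactly φ(35) = 24 such elements.

Answer: 24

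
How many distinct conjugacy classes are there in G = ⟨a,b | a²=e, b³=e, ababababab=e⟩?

The conjugacy classes (representative and size) are:
  [e] (size 1), [abab²abab²a] (size 15), [babab²a] (size 20), [ab²ab²a] (size 12), [b²abab²] (size 12).
Class equation: 1 + 15 + 20 + 12 + 12 = 60 = |G|. So G has 5 conjugacy classes.

Answer: 5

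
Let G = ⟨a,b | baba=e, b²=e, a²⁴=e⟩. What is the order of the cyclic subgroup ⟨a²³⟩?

|⟨a²³⟩| equals the order of a²³. Compute successive powers until reaching e:
  (a²³)¹ = a²³, (a²³)² = a²², (a²³)³ = a²¹, (a²³)⁴ = a²⁰, (a²³)⁵ = a¹⁹, (a²³)⁶ = a¹⁸, (a²³)⁷ = a¹⁷, (a²³)⁸ = a¹⁶, (a²³)⁹ = a¹⁵, (a²³)¹⁰ = a¹⁴, (a²³)¹¹ = a¹³, (a²³)¹² = a¹², (a²³)¹³ = a¹¹, (a²³)¹⁴ = a¹⁰, (a²³)¹⁵ = a⁹, (a²³)¹⁶ = a⁸, (a²³)¹⁷ = a⁷, (a²³)¹⁸ = a⁶, (a²³)¹⁹ = a⁵, (a²³)²⁰ = a⁴, (a²³)²¹ = a³, (a²³)²² = a², (a²³)²³ = a, (a²³)²⁴ = e.
The smallest positive k with (a²³)ᵏ = e is 24, so |⟨a²³⟩| = 24.

Answer: 24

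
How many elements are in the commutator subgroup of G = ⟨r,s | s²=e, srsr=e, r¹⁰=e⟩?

G' = [G, G] is generated by all commutators. The generator-pair commutators are: [r, s] = r².
The subgroup they normally generate is {e, r², r⁴, r⁶, r⁸}, of order 5.
Check: |G/G'| = 20/5 = 4 is the order of the abelianisation.

Answer: 5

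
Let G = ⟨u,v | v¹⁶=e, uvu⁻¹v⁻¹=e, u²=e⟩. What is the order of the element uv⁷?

Compute successive powers until reaching e:
  (uv⁷)¹ = uv⁷, (uv⁷)² = v¹⁴, (uv⁷)³ = uv⁵, (uv⁷)⁴ = v¹², (uv⁷)⁵ = uv³, (uv⁷)⁶ = v¹⁰, (uv⁷)⁷ = uv, (uv⁷)⁸ = v⁸, (uv⁷)⁹ = uv¹⁵, (uv⁷)¹⁰ = v⁶, (uv⁷)¹¹ = uv¹³, (uv⁷)¹² = v⁴, (uv⁷)¹³ = uv¹¹, (uv⁷)¹⁴ = v², (uv⁷)¹⁵ = uv⁹, (uv⁷)¹⁶ = e.
The smallest positive k with (uv⁷)ᵏ = e is 16.

Answer: 16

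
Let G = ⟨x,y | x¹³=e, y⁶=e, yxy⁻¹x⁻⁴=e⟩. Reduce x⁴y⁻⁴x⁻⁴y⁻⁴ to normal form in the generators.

Multiply left to right, reducing at each step:
  (x⁴) · y⁻⁴ = x⁴y²
  (x⁴y²) · x⁻⁴ = x⁵y²
  (x⁵y²) · y⁻⁴ = x⁵y⁴

Answer: x⁵y⁴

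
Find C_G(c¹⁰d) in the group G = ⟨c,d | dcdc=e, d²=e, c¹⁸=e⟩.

⟨c¹⁰d⟩ ⊆ C_G(c¹⁰d) since powers of c¹⁰d commute with c¹⁰d; so |C_G(c¹⁰d)| ≥ |⟨c¹⁰d⟩| = 2.
By orbit–stabilizer, |C_G(c¹⁰d)| = |G| / |conj. class of c¹⁰d| = 36 / 9 = 4.
The 4 elements commuting with c¹⁰d are {e, c⁹, cd, c¹⁰d}.

Answer: {e, c⁹, cd, c¹⁰d}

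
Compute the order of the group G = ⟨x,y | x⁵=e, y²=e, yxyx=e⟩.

Enumerate words in the generators, reducing via the relations: the distinct elements are
  {e, x, y, xy, x², x³, x⁴, x²y, x³y, x⁴y}.
No further products give new elements, so |G| = 10.

Answer: 10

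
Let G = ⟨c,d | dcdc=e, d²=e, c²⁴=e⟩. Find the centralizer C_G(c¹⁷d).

⟨c¹⁷d⟩ ⊆ C_G(c¹⁷d) since powers of c¹⁷d commute with c¹⁷d; so |C_G(c¹⁷d)| ≥ |⟨c¹⁷d⟩| = 2.
By orbit–stabilizer, |C_G(c¹⁷d)| = |G| / |conj. class of c¹⁷d| = 48 / 12 = 4.
The 4 elements commuting with c¹⁷d are {e, c¹², c⁵d, c¹⁷d}.

Answer: {e, c¹², c⁵d, c¹⁷d}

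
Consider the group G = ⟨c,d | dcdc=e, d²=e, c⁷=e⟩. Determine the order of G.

Enumerate words in the generators, reducing via the relations: the distinct elements are
  {c, d, e, cd, c², c³, c⁴, c⁵, c⁶, c²d, c³d, c⁴d, c⁵d, c⁶d}.
No further products give new elements, so |G| = 14.

Answer: 14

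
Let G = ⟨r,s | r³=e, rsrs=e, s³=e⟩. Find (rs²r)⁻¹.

The order of (rs²r) is 2 (smallest k with (rs²r)ᵏ = e), so (rs²r)⁻¹ = (rs²r)¹ = rs²r.
Check: (rs²r) · (rs²r) → (rs²r) · r = r²s;   (r²s) · s² = r²;   (r²) · r = e, giving e as required.

Answer: rs²r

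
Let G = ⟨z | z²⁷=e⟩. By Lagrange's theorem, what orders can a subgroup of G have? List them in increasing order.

|G| = 27 = 3³. By Lagrange's theorem the order of any subgroup divides 27; the divisors of 27 are 1, 3, 9, 27.

Answer: 1, 3, 9, 27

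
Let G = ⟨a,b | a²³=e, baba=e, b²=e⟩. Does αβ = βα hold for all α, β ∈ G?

a·b = ab but b·a = a²²b, so a·b ≠ b·a and G is not abelian.

Answer: No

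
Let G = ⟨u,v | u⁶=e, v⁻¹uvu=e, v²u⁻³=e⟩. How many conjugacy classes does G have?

The conjugacy classes (representative and size) are:
  [e] (size 1), [u] (size 2), [u²] (size 2), [u³] (size 1), [uv⁻¹] (size 3), [u²v⁻¹] (size 3).
Class equation: 1 + 2 + 2 + 1 + 3 + 3 = 12 = |G|. So G has 6 conjugacy classes.

Answer: 6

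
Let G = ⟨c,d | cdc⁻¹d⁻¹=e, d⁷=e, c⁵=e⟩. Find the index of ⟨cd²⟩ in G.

First find ord(cd²) by computing successive powers:
  (cd²)¹ = cd², (cd²)² = c²d⁴, (cd²)³ = c³d⁶, (cd²)⁴ = c⁴d, (cd²)⁵ = d³, (cd²)⁶ = cd⁵, (cd²)⁷ = c², (cd²)⁸ = c³d², (cd²)⁹ = c⁴d⁴, (cd²)¹⁰ = d⁶, (cd²)¹¹ = cd, (cd²)¹² = c²d³, (cd²)¹³ = c³d⁵, (cd²)¹⁴ = c⁴, (cd²)¹⁵ = d², (cd²)¹⁶ = cd⁴, (cd²)¹⁷ = c²d⁶, (cd²)¹⁸ = c³d, (cd²)¹⁹ = c⁴d³, (cd²)²⁰ = d⁵, (cd²)²¹ = c, (cd²)²² = c²d², (cd²)²³ = c³d⁴, (cd²)²⁴ = c⁴d⁶, (cd²)²⁵ = d, (cd²)²⁶ = cd³, (cd²)²⁷ = c²d⁵, (cd²)²⁸ = c³, (cd²)²⁹ = c⁴d², (cd²)³⁰ = d⁴, (cd²)³¹ = cd⁶, (cd²)³² = c²d, (cd²)³³ = c³d³, (cd²)³⁴ = c⁴d⁵, (cd²)³⁵ = e.
So |⟨cd²⟩| = ord(cd²) = 35. With |G| = 35, by Lagrange [G : ⟨cd²⟩] = 35/35 = 1.

Answer: 1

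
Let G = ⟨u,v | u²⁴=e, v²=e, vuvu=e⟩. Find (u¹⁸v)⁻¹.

The order of (u¹⁸v) is 2 (smallest k with (u¹⁸v)ᵏ = e), so (u¹⁸v)⁻¹ = (u¹⁸v)¹ = u¹⁸v.
Check: (u¹⁸v) · (u¹⁸v) → (u¹⁸v) · u¹⁸ = v;   v · v = e, giving e as required.

Answer: u¹⁸v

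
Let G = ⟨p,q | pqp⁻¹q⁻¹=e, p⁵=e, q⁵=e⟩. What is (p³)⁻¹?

The order of (p³) is 5 (smallest k with (p³)ᵏ = e), so (p³)⁻¹ = (p³)⁴ = p².
Check: (p³) · (p²) → (p³) · p² = e, giving e as required.

Answer: p²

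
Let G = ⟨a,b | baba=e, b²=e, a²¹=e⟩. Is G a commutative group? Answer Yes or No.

a·b = ab but b·a = a²⁰b, so a·b ≠ b·a and G is not abelian.

Answer: No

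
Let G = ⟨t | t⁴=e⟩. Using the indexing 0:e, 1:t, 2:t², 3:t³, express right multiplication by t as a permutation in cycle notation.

(0 1 2 3)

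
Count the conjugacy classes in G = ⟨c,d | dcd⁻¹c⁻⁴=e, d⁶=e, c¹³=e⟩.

The conjugacy classes (representative and size) are:
  [e] (size 1), [c⁴] (size 6), [c¹¹] (size 6), [c⁷d] (size 13), [c⁸d²] (size 13), [c¹²d³] (size 13), [c⁵d⁴] (size 13), [c¹¹d⁵] (size 13).
Class equation: 1 + 6 + 6 + 13 + 13 + 13 + 13 + 13 = 78 = |G|. So G has 8 conjugacy classes.

Answer: 8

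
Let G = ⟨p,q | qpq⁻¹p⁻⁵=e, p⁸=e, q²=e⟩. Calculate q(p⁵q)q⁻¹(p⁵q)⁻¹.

[q, (p⁵q)] = q·(p⁵q)·q⁻¹·(p⁵q)⁻¹.
  q · (p⁵q) = p
  p · q = pq
  (pq) · (p⁷q) = p⁴

Answer: p⁴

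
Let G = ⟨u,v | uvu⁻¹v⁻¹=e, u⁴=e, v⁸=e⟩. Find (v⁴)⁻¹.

The order of (v⁴) is 2 (smallest k with (v⁴)ᵏ = e), so (v⁴)⁻¹ = (v⁴)¹ = v⁴.
Check: (v⁴) · (v⁴) → (v⁴) · v⁴ = e, giving e as required.

Answer: v⁴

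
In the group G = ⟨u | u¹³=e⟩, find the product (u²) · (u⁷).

Compute (u²) · (u⁷) by multiplying left to right and reducing via the relations at each step:
  (u²) · u⁷ = u⁹

Answer: u⁹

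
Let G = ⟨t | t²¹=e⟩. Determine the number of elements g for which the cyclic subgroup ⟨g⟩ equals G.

G is cyclic of order 21. An element generates G iff its order is 21, and a cyclic group of order 21 has exactly φ(21) = 12 such elements.

Answer: 12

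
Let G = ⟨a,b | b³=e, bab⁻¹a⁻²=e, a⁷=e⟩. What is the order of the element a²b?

Compute successive powers until reaching e:
  (a²b)¹ = a²b, (a²b)² = a⁶b², (a²b)³ = e.
The smallest positive k with (a²b)ᵏ = e is 3.

Answer: 3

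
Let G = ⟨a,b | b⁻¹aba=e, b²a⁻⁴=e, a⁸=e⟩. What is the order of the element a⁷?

Compute successive powers until reaching e:
  (a⁷)¹ = a⁷, (a⁷)² = a⁶, (a⁷)³ = a⁵, (a⁷)⁴ = a⁴, (a⁷)⁵ = a³, (a⁷)⁶ = a², (a⁷)⁷ = a, (a⁷)⁸ = e.
The smallest positive k with (a⁷)ᵏ = e is 8.

Answer: 8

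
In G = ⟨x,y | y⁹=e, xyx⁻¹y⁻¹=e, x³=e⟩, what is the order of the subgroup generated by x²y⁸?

|⟨x²y⁸⟩| equals the order of x²y⁸. Compute successive powers until reaching e:
  (x²y⁸)¹ = x²y⁸, (x²y⁸)² = xy⁷, (x²y⁸)³ = y⁶, (x²y⁸)⁴ = x²y⁵, (x²y⁸)⁵ = xy⁴, (x²y⁸)⁶ = y³, (x²y⁸)⁷ = x²y², (x²y⁸)⁸ = xy, (x²y⁸)⁹ = e.
The smallest positive k with (x²y⁸)ᵏ = e is 9, so |⟨x²y⁸⟩| = 9.

Answer: 9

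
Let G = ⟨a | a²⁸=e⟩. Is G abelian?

G has a single generator, so G is cyclic and hence abelian.

Answer: Yes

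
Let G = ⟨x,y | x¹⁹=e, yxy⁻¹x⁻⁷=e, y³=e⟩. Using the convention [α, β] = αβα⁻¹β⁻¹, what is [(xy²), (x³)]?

[(xy²), (x³)] = (xy²)·(x³)·(xy²)⁻¹·(x³)⁻¹.
  (xy²) · (x³) = x¹⁵y²
  (x¹⁵y²) · (x¹²y) = x¹⁴
  (x¹⁴) · (x¹⁶) = x¹¹

Answer: x¹¹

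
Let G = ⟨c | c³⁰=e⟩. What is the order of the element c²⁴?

Compute successive powers until reaching e:
  (c²⁴)¹ = c²⁴, (c²⁴)² = c¹⁸, (c²⁴)³ = c¹², (c²⁴)⁴ = c⁶, (c²⁴)⁵ = e.
The smallest positive k with (c²⁴)ᵏ = e is 5.

Answer: 5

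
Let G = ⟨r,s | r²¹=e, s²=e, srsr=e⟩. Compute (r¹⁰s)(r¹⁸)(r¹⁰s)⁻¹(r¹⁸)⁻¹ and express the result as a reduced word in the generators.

[(r¹⁰s), (r¹⁸)] = (r¹⁰s)·(r¹⁸)·(r¹⁰s)⁻¹·(r¹⁸)⁻¹.
  (r¹⁰s) · (r¹⁸) = r¹³s
  (r¹³s) · (r¹⁰s) = r³
  (r³) · (r³) = r⁶

Answer: r⁶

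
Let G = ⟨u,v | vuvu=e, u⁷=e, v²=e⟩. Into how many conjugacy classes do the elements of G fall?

The conjugacy classes (representative and size) are:
  [e] (size 1), [u⁶] (size 2), [u⁵] (size 2), [u⁴] (size 2), [uv] (size 7).
Class equation: 1 + 2 + 2 + 2 + 7 = 14 = |G|. So G has 5 conjugacy classes.

Answer: 5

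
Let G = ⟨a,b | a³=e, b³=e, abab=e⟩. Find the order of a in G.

Compute successive powers until reaching e:
  a¹ = a, a² = a², a³ = e.
The smallest positive k with aᵏ = e is 3.

Answer: 3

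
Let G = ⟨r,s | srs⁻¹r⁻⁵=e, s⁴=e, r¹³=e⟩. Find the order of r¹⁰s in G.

Compute successive powers until reaching e:
  (r¹⁰s)¹ = r¹⁰s, (r¹⁰s)² = r⁸s², (r¹⁰s)³ = r¹¹s³, (r¹⁰s)⁴ = e.
The smallest positive k with (r¹⁰s)ᵏ = e is 4.

Answer: 4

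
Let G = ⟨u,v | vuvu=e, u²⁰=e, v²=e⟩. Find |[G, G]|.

G' = [G, G] is generated by all commutators. The generator-pair commutators are: [u, v] = u².
The subgroup they normally generate is {e, u², u⁴, u⁶, u⁸, u¹⁰, u¹², u¹⁴, u¹⁶, u¹⁸}, of order 10.
Check: |G/G'| = 40/10 = 4 is the order of the abelianisation.

Answer: 10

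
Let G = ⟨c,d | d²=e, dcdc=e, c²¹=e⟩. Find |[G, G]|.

G' = [G, G] is generated by all commutators. The generator-pair commutators are: [c, d] = c².
The subgroup they normally generate is {e, c, c², c³, c⁴, c⁵, c⁶, c⁷, c⁸, c⁹, c¹⁰, c¹¹, c¹², c¹³, c¹⁴, c¹⁵, c¹⁶, c¹⁷, c¹⁸, c¹⁹, c²⁰}, of order 21.
Check: |G/G'| = 42/21 = 2 is the order of the abelianisation.

Answer: 21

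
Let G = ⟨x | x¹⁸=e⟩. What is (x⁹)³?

Compute successive powers of (x⁹), reducing at each step:
  (x⁹)²: (x⁹) · x⁹ = e
  (x⁹)³: e · x⁹ = x⁹

Answer: x⁹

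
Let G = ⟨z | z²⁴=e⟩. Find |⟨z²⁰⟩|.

|⟨z²⁰⟩| equals the order of z²⁰. Compute successive powers until reaching e:
  (z²⁰)¹ = z²⁰, (z²⁰)² = z¹⁶, (z²⁰)³ = z¹², (z²⁰)⁴ = z⁸, (z²⁰)⁵ = z⁴, (z²⁰)⁶ = e.
The smallest positive k with (z²⁰)ᵏ = e is 6, so |⟨z²⁰⟩| = 6.

Answer: 6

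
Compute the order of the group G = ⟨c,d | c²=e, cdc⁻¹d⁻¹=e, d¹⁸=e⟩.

Enumerate words in the generators, reducing via the relations: the distinct elements are
  {c, d, e, cd, d², d³, d⁴, d⁵, d⁶, d⁷, d⁸, d⁹, cd², cd³, cd⁴, cd⁵, cd⁶, cd⁷, cd⁸, cd⁹, d¹², d¹³, d¹¹, d¹⁰, d¹⁴, d¹⁵, d¹⁶, d¹⁷, cd¹², cd¹³, cd¹¹, cd¹⁰, cd¹⁴, cd¹⁵, cd¹⁶, cd¹⁷}.
No further products give new elements, so |G| = 36.

Answer: 36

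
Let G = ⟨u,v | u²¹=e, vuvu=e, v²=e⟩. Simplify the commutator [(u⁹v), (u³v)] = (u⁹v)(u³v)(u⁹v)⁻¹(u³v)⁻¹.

[(u⁹v), (u³v)] = (u⁹v)·(u³v)·(u⁹v)⁻¹·(u³v)⁻¹.
  (u⁹v) · (u³v) = u⁶
  (u⁶) · (u⁹v) = u¹⁵v
  (u¹⁵v) · (u³v) = u¹²

Answer: u¹²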